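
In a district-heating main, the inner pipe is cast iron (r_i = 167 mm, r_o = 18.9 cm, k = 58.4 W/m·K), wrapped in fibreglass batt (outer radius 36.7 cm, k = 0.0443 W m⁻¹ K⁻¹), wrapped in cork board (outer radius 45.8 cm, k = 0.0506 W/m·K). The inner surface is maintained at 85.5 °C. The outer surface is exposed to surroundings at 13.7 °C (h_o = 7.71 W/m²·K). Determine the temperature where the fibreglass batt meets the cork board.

Resistance network (inner→outer):
  R'_cast iron = ln(0.189/0.167)/(2πk) = 0.1238/(2π·58.4) = 3.373×10^-4 m·K/W
  R'_fibreglass batt = ln(0.367/0.189)/(2πk) = 0.6636/(2π·0.0443) = 2.384 m·K/W
  R'_cork board = ln(0.458/0.367)/(2πk) = 0.2215/(2π·0.0506) = 0.6967 m·K/W
  R'_conv,out = 1/(2πr h) = 1/(2π·0.458·7.71) = 0.04507 m·K/W
ΣR = 3.373×10^-4 + 2.384 + 0.6967 + 0.04507 = 3.126 m·K/W
Q' = ΔT/ΣR = (85.5 °C − 13.7 °C)/3.126 = 22.97 W/m
From the inner boundary to the fibreglass batt/cork board interface, ΣR_partial = 2.384 m·K/W.
T_interface = T_in − Q'·ΣR_partial = 85.5 °C − (22.97)(2.384) = 30.7 °C

T = 30.7 °C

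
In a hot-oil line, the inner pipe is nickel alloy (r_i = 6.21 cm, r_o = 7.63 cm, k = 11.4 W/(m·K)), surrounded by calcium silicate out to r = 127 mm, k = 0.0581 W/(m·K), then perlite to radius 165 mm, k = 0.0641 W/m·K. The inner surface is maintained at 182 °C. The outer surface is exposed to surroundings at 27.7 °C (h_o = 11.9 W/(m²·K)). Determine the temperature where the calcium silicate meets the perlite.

T = 80.7 °C

Series thermal resistances, inner to outer:
  R'_nickel alloy = ln(0.0763/0.0621)/(2πk) = 0.2059/(2π·11.4) = 0.002875 m·K/W
  R'_calcium silicate = ln(0.127/0.0763)/(2πk) = 0.5095/(2π·0.0581) = 1.396 m·K/W
  R'_perlite = ln(0.165/0.127)/(2πk) = 0.2618/(2π·0.0641) = 0.6499 m·K/W
  R'_conv,out = 1/(2πr h) = 1/(2π·0.165·11.9) = 0.08106 m·K/W
ΣR = 0.002875 + 1.396 + 0.6499 + 0.08106 = 2.130 m·K/W
Q' = ΔT/ΣR = (182 °C − 27.7 °C)/2.130 = 72.44 W/m
From the inner boundary to the calcium silicate/perlite interface, ΣR_partial = 1.399 m·K/W.
T_interface = T_in − Q'·ΣR_partial = 182 °C − (72.44)(1.399) = 80.7 °C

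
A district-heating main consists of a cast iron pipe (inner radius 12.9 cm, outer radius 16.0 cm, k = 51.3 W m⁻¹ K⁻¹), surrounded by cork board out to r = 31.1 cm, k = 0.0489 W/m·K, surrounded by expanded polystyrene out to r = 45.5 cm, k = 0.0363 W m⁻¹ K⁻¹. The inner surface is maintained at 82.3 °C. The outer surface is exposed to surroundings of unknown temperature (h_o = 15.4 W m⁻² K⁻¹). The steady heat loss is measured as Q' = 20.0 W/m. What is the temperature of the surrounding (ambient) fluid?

Sum the resistances:
  R'_cast iron = ln(0.160/0.129)/(2πk) = 0.2154/(2π·51.3) = 6.681×10^-4 m·K/W
  R'_cork board = ln(0.311/0.160)/(2πk) = 0.6646/(2π·0.0489) = 2.163 m·K/W
  R'_expanded polystyrene = ln(0.455/0.311)/(2πk) = 0.3805/(2π·0.0363) = 1.668 m·K/W
  R'_conv,out = 1/(2πr h) = 1/(2π·0.455·15.4) = 0.02271 m·K/W
ΣR = 3.855 m·K/W
ΔT = Q'·ΣR = 20.0 × 3.855 = 77.10 K
Heat flows outward, so T_out = T_in − ΔT = 82.3 − 77.10 = 5.20 °C

T_out = 5.20 °C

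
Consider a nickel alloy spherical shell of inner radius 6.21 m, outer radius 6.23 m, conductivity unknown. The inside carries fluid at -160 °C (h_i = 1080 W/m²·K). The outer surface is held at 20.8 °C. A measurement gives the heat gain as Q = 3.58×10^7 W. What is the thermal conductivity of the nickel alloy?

k = 13.1 W/m·K

ΣR = ΔT/Q = |-160 − 20.8|/3.58×10^7 = 5.050×10^-6 K/W
Known resistances:
  R_conv,in = 1/(4πr²h) = 1/(4π·6.21²·1080) = 1.911×10^-6 K/W
R_nickel alloy = ΣR − ΣR_known = 5.050×10^-6 − 1.911×10^-6 = 3.139×10^-6 K/W
(1/r₁−1/r₂)/(4πk) = 3.139×10^-6 ⇒ k = 5.170×10^-4/(4π·3.139×10^-6) = 13.1 W/m·K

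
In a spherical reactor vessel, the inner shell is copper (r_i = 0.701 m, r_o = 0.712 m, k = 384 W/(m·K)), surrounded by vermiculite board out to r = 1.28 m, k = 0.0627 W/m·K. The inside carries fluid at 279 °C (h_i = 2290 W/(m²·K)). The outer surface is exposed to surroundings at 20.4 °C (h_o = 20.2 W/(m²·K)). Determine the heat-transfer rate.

Q = 326 W

Series thermal resistances, inner to outer:
  R_conv,in = 1/(4πr²h) = 1/(4π·0.701²·2290) = 7.072×10^-5 K/W
  R_copper = (1/0.701 − 1/0.712)/(4πk) = 0.02204/(4π·384) = 4.567×10^-6 K/W
  R_vermiculite board = (1/0.712 − 1/1.28)/(4πk) = 0.6232/(4π·0.0627) = 0.7910 K/W
  R_conv,out = 1/(4πr²h) = 1/(4π·1.28²·20.2) = 0.002404 K/W
ΣR = 7.072×10^-5 + 4.567×10^-6 + 0.7910 + 0.002404 = 0.7935 K/W
Q = ΔT/ΣR = (279 °C − 20.4 °C)/0.7935 = 326 W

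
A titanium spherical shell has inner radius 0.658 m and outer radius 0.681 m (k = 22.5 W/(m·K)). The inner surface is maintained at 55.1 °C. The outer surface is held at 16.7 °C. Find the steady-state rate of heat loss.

Q = 4πk·ΔT/(1/r₁ − 1/r₂) = 4π × 22.5 × 38.4 / (1/0.658 − 1/0.681) = 2.12×10^5 W

Q = 212 kW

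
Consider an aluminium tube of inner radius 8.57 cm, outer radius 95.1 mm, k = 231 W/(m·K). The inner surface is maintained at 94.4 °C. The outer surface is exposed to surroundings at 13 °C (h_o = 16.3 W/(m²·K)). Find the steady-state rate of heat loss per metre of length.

Q' = 792 W/m

Treat each layer as a resistance in series:
  R'_aluminium = ln(0.0951/0.0857)/(2πk) = 0.1041/(2π·231) = 7.171×10^-5 m·K/W
  R'_conv,out = 1/(2πr h) = 1/(2π·0.0951·16.3) = 0.1027 m·K/W
ΣR = 7.171×10^-5 + 0.1027 = 0.1028 m·K/W
Q' = ΔT/ΣR = (94.4 °C − 13 °C)/0.1028 = 792 W/m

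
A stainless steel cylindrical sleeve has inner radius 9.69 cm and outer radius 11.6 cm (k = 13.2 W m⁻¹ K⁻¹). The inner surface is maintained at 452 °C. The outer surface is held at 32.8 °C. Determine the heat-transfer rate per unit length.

Q' = 2πk·ΔT/ln(r₂/r₁) = 2π × 13.2 × 419.2 / ln(0.116/0.0969) = 1.93×10^5 W/m

Q' = 193 kW/m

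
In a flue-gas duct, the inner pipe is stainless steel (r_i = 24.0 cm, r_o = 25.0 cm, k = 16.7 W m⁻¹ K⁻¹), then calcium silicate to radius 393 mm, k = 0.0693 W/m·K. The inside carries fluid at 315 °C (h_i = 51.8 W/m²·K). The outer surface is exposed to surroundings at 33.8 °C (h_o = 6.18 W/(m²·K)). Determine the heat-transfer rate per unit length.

Series thermal resistances, inner to outer:
  R'_conv,in = 1/(2πr h) = 1/(2π·0.240·51.8) = 0.01280 m·K/W
  R'_stainless steel = ln(0.250/0.240)/(2πk) = 0.04082/(2π·16.7) = 3.890×10^-4 m·K/W
  R'_calcium silicate = ln(0.393/0.250)/(2πk) = 0.4523/(2π·0.0693) = 1.039 m·K/W
  R'_conv,out = 1/(2πr h) = 1/(2π·0.393·6.18) = 0.06553 m·K/W
ΣR = 0.01280 + 3.890×10^-4 + 1.039 + 0.06553 = 1.118 m·K/W
Q' = ΔT/ΣR = (315 °C − 33.8 °C)/1.118 = 252 W/m

Q' = 252 W/m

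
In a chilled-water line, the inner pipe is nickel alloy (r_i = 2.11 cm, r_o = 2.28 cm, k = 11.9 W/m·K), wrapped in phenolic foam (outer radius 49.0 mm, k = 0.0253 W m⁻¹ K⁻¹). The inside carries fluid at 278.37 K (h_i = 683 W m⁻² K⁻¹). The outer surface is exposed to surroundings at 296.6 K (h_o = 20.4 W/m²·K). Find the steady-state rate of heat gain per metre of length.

Treat each layer as a resistance in series:
  R'_conv,in = 1/(2πr h) = 1/(2π·0.0211·683) = 0.01104 m·K/W
  R'_nickel alloy = ln(0.0228/0.0211)/(2πk) = 0.07749/(2π·11.9) = 0.001036 m·K/W
  R'_phenolic foam = ln(0.0490/0.0228)/(2πk) = 0.7651/(2π·0.0253) = 4.813 m·K/W
  R'_conv,out = 1/(2πr h) = 1/(2π·0.0490·20.4) = 0.1592 m·K/W
ΣR = 0.01104 + 0.001036 + 4.813 + 0.1592 = 4.984 m·K/W
Q' = ΔT/ΣR = (278.37 K − 296.6 K)/4.984 = -3.66 W/m
(Negative Q' ⇒ heat flows inward; heat gain = 3.66 W/m.)

Q' = 3.66 W/m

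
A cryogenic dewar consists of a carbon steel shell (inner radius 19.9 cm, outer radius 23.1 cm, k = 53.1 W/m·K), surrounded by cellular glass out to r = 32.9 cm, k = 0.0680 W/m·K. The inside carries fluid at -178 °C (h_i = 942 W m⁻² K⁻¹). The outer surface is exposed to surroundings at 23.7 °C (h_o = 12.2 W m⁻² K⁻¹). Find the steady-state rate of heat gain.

Resistance network (inner→outer):
  R_conv,in = 1/(4πr²h) = 1/(4π·0.199²·942) = 0.002133 K/W
  R_carbon steel = (1/0.199 − 1/0.231)/(4πk) = 0.6961/(4π·53.1) = 0.001043 K/W
  R_cellular glass = (1/0.231 − 1/0.329)/(4πk) = 1.289/(4π·0.0680) = 1.509 K/W
  R_conv,out = 1/(4πr²h) = 1/(4π·0.329²·12.2) = 0.06026 K/W
ΣR = 0.002133 + 0.001043 + 1.509 + 0.06026 = 1.572 K/W
Q = ΔT/ΣR = (-178 °C − 23.7 °C)/1.572 = -128 W
(Negative Q ⇒ heat flows inward; heat gain = 128 W.)

Q = 128 W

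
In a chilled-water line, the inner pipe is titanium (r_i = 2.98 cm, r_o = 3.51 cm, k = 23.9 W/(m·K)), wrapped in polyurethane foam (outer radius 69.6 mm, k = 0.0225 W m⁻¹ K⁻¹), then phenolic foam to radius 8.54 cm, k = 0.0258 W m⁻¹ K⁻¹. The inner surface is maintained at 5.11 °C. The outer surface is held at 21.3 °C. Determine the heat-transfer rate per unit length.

Treat each layer as a resistance in series:
  R'_titanium = ln(0.0351/0.0298)/(2πk) = 0.1637/(2π·23.9) = 0.001090 m·K/W
  R'_polyurethane foam = ln(0.0696/0.0351)/(2πk) = 0.6846/(2π·0.0225) = 4.842 m·K/W
  R'_phenolic foam = ln(0.0854/0.0696)/(2πk) = 0.2046/(2π·0.0258) = 1.262 m·K/W
ΣR = 0.001090 + 4.842 + 1.262 = 6.105 m·K/W
Q' = ΔT/ΣR = (5.11 °C − 21.3 °C)/6.105 = -2.65 W/m
(Negative Q' ⇒ heat flows inward; heat gain = 2.65 W/m.)

Q' = 2.65 W/m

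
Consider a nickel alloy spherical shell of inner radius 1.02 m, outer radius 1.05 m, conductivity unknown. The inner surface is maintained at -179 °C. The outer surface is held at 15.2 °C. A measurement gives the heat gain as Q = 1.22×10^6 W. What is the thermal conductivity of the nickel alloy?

k = 14.0 W/m·K

ΣR = ΔT/Q = |-179 − 15.2|/1.22×10^6 = 1.592×10^-4 K/W
(1/r₁−1/r₂)/(4πk) = 1.592×10^-4 ⇒ k = 0.02801/(4π·1.592×10^-4) = 14.0 W/m·K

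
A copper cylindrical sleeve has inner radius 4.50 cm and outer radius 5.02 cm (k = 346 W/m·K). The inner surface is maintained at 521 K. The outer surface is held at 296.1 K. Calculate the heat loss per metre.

Q' = 2πk·ΔT/ln(r₂/r₁) = 2π × 346 × 224.9 / ln(0.0502/0.0450) = 4.47×10^6 W/m

Q' = 4.47×10^6 W/m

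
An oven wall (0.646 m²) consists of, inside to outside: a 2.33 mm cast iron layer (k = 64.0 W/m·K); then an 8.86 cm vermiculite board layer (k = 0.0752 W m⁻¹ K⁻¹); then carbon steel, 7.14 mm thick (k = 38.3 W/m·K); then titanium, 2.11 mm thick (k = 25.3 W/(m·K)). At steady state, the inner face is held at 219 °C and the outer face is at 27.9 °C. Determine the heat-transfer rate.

Resistance network (inner→outer):
  R_cast iron = L/(kA) = 0.00233/(64.0·0.646) = 5.636×10^-5 K/W
  R_vermiculite board = L/(kA) = 0.0886/(0.0752·0.646) = 1.824 K/W
  R_carbon steel = L/(kA) = 0.00714/(38.3·0.646) = 2.886×10^-4 K/W
  R_titanium = L/(kA) = 0.00211/(25.3·0.646) = 1.291×10^-4 K/W
ΣR = 5.636×10^-5 + 1.824 + 2.886×10^-4 + 1.291×10^-4 = 1.824 K/W
Q = ΔT/ΣR = (219 °C − 27.9 °C)/1.824 = 105 W

Q = 105 W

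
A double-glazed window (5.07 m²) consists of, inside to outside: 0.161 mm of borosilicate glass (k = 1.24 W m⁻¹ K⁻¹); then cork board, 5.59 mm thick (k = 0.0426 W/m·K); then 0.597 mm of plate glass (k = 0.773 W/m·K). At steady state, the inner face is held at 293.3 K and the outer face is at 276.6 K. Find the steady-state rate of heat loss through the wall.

Q = 641 W

Treat each layer as a resistance in series:
  R_borosilicate glass = L/(kA) = 1.61×10^-4/(1.24·5.07) = 2.561×10^-5 K/W
  R_cork board = L/(kA) = 0.00559/(0.0426·5.07) = 0.02588 K/W
  R_plate glass = L/(kA) = 5.97×10^-4/(0.773·5.07) = 1.523×10^-4 K/W
ΣR = 2.561×10^-5 + 0.02588 + 1.523×10^-4 = 0.02606 K/W
Q = ΔT/ΣR = (293.3 K − 276.6 K)/0.02606 = 641 W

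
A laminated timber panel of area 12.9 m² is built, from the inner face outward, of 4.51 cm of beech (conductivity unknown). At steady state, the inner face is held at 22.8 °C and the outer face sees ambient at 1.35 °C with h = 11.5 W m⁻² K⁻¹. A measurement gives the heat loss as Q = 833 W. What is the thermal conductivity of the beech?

ΣR = ΔT/Q = |22.8 − 1.35|/833 = 0.02575 K/W
Known resistances:
  R_conv,out = 1/(hA) = 1/(11.5·12.9) = 0.006741 K/W
R_beech = ΣR − ΣR_known = 0.02575 − 0.006741 = 0.01901 K/W
L/(kA) = 0.01901 ⇒ k = 0.0451/(0.01901·12.9) = 0.184 W/m·K

k = 0.184 W/m·K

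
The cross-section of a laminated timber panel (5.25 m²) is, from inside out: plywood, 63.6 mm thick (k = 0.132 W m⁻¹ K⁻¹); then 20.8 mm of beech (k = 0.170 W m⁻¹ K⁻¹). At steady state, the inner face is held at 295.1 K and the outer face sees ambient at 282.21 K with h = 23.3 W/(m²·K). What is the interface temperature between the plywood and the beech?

Resistance network (inner→outer):
  R_plywood = L/(kA) = 0.0636/(0.132·5.25) = 0.09177 K/W
  R_beech = L/(kA) = 0.0208/(0.170·5.25) = 0.02331 K/W
  R_conv,out = 1/(hA) = 1/(23.3·5.25) = 0.008175 K/W
ΣR = 0.09177 + 0.02331 + 0.008175 = 0.1233 K/W
Q = ΔT/ΣR = (295.1 K − 282.21 K)/0.1233 = 104.5 W
From the inner boundary to the plywood/beech interface, ΣR_partial = 0.09177 K/W.
T_interface = T_in − Q·ΣR_partial = 295.1 K − (104.5)(0.09177) = 285.5 K

T = 285.5 K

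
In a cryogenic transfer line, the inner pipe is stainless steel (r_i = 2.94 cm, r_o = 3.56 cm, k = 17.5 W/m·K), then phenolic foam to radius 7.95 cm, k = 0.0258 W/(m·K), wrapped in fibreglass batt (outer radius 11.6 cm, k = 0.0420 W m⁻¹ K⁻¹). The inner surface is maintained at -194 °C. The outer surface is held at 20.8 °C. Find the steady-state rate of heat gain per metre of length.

Q' = 33.6 W/m

Treat each layer as a resistance in series:
  R'_stainless steel = ln(0.0356/0.0294)/(2πk) = 0.1914/(2π·17.5) = 0.001740 m·K/W
  R'_phenolic foam = ln(0.0795/0.0356)/(2πk) = 0.8034/(2π·0.0258) = 4.956 m·K/W
  R'_fibreglass batt = ln(0.116/0.0795)/(2πk) = 0.3778/(2π·0.0420) = 1.432 m·K/W
ΣR = 0.001740 + 4.956 + 1.432 = 6.390 m·K/W
Q' = ΔT/ΣR = (-194 °C − 20.8 °C)/6.390 = -33.6 W/m
(Negative Q' ⇒ heat flows inward; heat gain = 33.6 W/m.)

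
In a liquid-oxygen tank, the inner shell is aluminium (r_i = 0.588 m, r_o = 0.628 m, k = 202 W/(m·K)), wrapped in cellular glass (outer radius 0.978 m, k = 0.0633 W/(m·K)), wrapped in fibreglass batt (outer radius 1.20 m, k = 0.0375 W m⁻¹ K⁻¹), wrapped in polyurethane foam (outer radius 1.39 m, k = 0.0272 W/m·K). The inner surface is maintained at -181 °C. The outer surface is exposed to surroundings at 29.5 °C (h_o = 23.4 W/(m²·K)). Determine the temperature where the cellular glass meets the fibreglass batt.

Treat each layer as a resistance in series:
  R_aluminium = (1/0.588 − 1/0.628)/(4πk) = 0.1083/(4π·202) = 4.267×10^-5 K/W
  R_cellular glass = (1/0.628 − 1/0.978)/(4πk) = 0.5699/(4π·0.0633) = 0.7164 K/W
  R_fibreglass batt = (1/0.978 − 1/1.20)/(4πk) = 0.1892/(4π·0.0375) = 0.4014 K/W
  R_polyurethane foam = (1/1.20 − 1/1.39)/(4πk) = 0.1139/(4π·0.0272) = 0.3333 K/W
  R_conv,out = 1/(4πr²h) = 1/(4π·1.39²·23.4) = 0.001760 K/W
ΣR = 4.267×10^-5 + 0.7164 + 0.4014 + 0.3333 + 0.001760 = 1.453 K/W
Q = ΔT/ΣR = (-181 °C − 29.5 °C)/1.453 = -144.9 W
From the inner boundary to the cellular glass/fibreglass batt interface, ΣR_partial = 0.7164 K/W.
T_interface = T_in − Q·ΣR_partial = -181 °C − (-144.9)(0.7164) = -77.2 °C

T = -77.2 °C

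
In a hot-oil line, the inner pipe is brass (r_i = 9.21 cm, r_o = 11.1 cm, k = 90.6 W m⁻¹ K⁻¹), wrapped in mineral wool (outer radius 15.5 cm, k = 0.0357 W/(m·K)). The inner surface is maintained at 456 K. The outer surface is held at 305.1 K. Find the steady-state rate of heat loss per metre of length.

Treat each layer as a resistance in series:
  R'_brass = ln(0.111/0.0921)/(2πk) = 0.1867/(2π·90.6) = 3.279×10^-4 m·K/W
  R'_mineral wool = ln(0.155/0.111)/(2πk) = 0.3339/(2π·0.0357) = 1.489 m·K/W
ΣR = 3.279×10^-4 + 1.489 = 1.489 m·K/W
Q' = ΔT/ΣR = (456 K − 305.1 K)/1.489 = 101 W/m

Q' = 101 W/m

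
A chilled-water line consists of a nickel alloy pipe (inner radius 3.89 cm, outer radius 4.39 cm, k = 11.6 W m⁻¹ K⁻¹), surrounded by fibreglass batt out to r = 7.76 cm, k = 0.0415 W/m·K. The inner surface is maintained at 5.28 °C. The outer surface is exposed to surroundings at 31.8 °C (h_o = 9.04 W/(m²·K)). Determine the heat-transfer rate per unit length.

Q' = 11.0 W/m

Resistance network (inner→outer):
  R'_nickel alloy = ln(0.0439/0.0389)/(2πk) = 0.1209/(2π·11.6) = 0.001659 m·K/W
  R'_fibreglass batt = ln(0.0776/0.0439)/(2πk) = 0.5697/(2π·0.0415) = 2.185 m·K/W
  R'_conv,out = 1/(2πr h) = 1/(2π·0.0776·9.04) = 0.2269 m·K/W
ΣR = 0.001659 + 2.185 + 0.2269 = 2.414 m·K/W
Q' = ΔT/ΣR = (5.28 °C − 31.8 °C)/2.414 = -11.0 W/m
(Negative Q' ⇒ heat flows inward; heat gain = 11.0 W/m.)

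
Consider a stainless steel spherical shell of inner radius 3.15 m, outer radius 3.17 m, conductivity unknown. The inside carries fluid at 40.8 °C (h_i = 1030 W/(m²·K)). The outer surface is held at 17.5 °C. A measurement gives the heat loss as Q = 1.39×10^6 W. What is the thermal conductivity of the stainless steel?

ΣR = ΔT/Q = |40.8 − 17.5|/1.39×10^6 = 1.676×10^-5 K/W
Known resistances:
  R_conv,in = 1/(4πr²h) = 1/(4π·3.15²·1030) = 7.786×10^-6 K/W
R_stainless steel = ΣR − ΣR_known = 1.676×10^-5 − 7.786×10^-6 = 8.974×10^-6 K/W
(1/r₁−1/r₂)/(4πk) = 8.974×10^-6 ⇒ k = 0.002003/(4π·8.974×10^-6) = 17.8 W/m·K

k = 17.8 W/m·K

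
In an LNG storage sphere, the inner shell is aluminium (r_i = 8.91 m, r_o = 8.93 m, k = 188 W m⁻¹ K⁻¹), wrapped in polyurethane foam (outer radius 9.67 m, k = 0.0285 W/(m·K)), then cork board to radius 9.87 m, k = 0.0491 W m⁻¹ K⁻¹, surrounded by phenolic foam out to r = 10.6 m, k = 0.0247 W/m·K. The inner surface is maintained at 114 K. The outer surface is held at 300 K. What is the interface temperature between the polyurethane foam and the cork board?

T = 203.4 K

Treat each layer as a resistance in series:
  R_aluminium = (1/8.91 − 1/8.93)/(4πk) = 2.514×10^-4/(4π·188) = 1.064×10^-7 K/W
  R_polyurethane foam = (1/8.93 − 1/9.67)/(4πk) = 0.008569/(4π·0.0285) = 0.02393 K/W
  R_cork board = (1/9.67 − 1/9.87)/(4πk) = 0.002095/(4π·0.0491) = 0.003396 K/W
  R_phenolic foam = (1/9.87 − 1/10.6)/(4πk) = 0.006977/(4π·0.0247) = 0.02248 K/W
ΣR = 1.064×10^-7 + 0.02393 + 0.003396 + 0.02248 = 0.04981 K/W
Q = ΔT/ΣR = (114 K − 300 K)/0.04981 = -3734 W
From the inner boundary to the polyurethane foam/cork board interface, ΣR_partial = 0.02393 K/W.
T_interface = T_in − Q·ΣR_partial = 114 K − (-3734)(0.02393) = 203.4 K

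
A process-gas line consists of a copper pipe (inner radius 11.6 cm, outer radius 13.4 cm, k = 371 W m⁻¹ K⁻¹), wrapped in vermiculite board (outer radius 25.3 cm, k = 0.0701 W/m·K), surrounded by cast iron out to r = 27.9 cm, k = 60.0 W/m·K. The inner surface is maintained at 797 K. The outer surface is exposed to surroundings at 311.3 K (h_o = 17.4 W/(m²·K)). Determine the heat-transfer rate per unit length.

Series thermal resistances, inner to outer:
  R'_copper = ln(0.134/0.116)/(2πk) = 0.1442/(2π·371) = 6.188×10^-5 m·K/W
  R'_vermiculite board = ln(0.253/0.134)/(2πk) = 0.6355/(2π·0.0701) = 1.443 m·K/W
  R'_cast iron = ln(0.279/0.253)/(2πk) = 0.09782/(2π·60.0) = 2.595×10^-4 m·K/W
  R'_conv,out = 1/(2πr h) = 1/(2π·0.279·17.4) = 0.03278 m·K/W
ΣR = 6.188×10^-5 + 1.443 + 2.595×10^-4 + 0.03278 = 1.476 m·K/W
Q' = ΔT/ΣR = (797 K − 311.3 K)/1.476 = 329 W/m

Q' = 329 W/m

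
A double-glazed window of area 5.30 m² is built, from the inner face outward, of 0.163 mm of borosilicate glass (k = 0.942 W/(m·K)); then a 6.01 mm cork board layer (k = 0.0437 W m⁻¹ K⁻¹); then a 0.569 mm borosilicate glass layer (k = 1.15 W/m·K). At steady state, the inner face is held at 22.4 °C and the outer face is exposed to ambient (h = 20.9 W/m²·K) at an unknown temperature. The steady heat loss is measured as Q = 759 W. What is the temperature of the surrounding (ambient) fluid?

T_out = -4.24 °C

Series resistances:
  R_borosilicate glass = L/(kA) = 1.63×10^-4/(0.942·5.30) = 3.265×10^-5 K/W
  R_cork board = L/(kA) = 0.00601/(0.0437·5.30) = 0.02595 K/W
  R_borosilicate glass = L/(kA) = 5.69×10^-4/(1.15·5.30) = 9.336×10^-5 K/W
  R_conv,out = 1/(hA) = 1/(20.9·5.30) = 0.009028 K/W
ΣR = 0.03510 K/W
ΔT = Q·ΣR = 759 × 0.03510 = 26.64 K
Heat flows outward, so T_out = T_in − ΔT = 22.4 − 26.64 = -4.24 °C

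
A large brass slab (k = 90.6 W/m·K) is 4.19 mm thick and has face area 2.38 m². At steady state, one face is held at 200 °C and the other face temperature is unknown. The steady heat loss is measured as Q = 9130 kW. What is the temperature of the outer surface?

T_out = 22.6 °C

Series resistances:
  R_brass = L/(kA) = 0.00419/(90.6·2.38) = 1.943×10^-5 K/W
ΣR = 1.943×10^-5 K/W
ΔT = Q·ΣR = 9.13×10^6 × 1.943×10^-5 = 177.4 K
Heat flows outward, so T_out = T_in − ΔT = 200 − 177.4 = 22.6 °C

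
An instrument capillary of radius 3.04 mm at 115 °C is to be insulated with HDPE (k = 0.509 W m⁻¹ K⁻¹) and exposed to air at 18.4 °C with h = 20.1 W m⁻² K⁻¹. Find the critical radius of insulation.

r_cr = 2.53 cm

For a cylinder, r_cr = k_ins/h = 0.509/20.1 = 0.0253 m = 2.53 cm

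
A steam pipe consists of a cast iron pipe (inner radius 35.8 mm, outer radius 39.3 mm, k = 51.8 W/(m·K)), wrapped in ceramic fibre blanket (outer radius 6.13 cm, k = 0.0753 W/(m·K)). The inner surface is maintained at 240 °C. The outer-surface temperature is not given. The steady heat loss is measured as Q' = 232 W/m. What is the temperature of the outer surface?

T_out = 21.9 °C

Sum the resistances:
  R'_cast iron = ln(0.0393/0.0358)/(2πk) = 0.09328/(2π·51.8) = 2.866×10^-4 m·K/W
  R'_ceramic fibre blanket = ln(0.0613/0.0393)/(2πk) = 0.4446/(2π·0.0753) = 0.9396 m·K/W
ΣR = 0.9399 m·K/W
ΔT = Q'·ΣR = 232 × 0.9399 = 218.1 K
Heat flows outward, so T_out = T_in − ΔT = 240 − 218.1 = 21.9 °C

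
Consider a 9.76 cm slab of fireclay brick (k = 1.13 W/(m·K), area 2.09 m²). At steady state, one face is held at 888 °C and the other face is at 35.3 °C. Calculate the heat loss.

Q = kA·ΔT/L = 1.13 × 2.09 × |888 °C − 35.3 °C| / 0.0976 = 20600 W

Q = 20600 W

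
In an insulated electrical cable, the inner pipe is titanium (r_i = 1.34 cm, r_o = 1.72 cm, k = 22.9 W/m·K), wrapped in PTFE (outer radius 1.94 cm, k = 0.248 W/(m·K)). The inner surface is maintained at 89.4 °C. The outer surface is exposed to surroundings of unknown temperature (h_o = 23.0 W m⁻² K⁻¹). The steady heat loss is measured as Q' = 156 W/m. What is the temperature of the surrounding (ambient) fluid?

Series resistances:
  R'_titanium = ln(0.0172/0.0134)/(2πk) = 0.2497/(2π·22.9) = 0.001735 m·K/W
  R'_PTFE = ln(0.0194/0.0172)/(2πk) = 0.1204/(2π·0.248) = 0.07724 m·K/W
  R'_conv,out = 1/(2πr h) = 1/(2π·0.0194·23.0) = 0.3567 m·K/W
ΣR = 0.4357 m·K/W
ΔT = Q'·ΣR = 156 × 0.4357 = 67.97 K
Heat flows outward, so T_out = T_in − ΔT = 89.4 − 67.97 = 21.4 °C

T_out = 21.4 °C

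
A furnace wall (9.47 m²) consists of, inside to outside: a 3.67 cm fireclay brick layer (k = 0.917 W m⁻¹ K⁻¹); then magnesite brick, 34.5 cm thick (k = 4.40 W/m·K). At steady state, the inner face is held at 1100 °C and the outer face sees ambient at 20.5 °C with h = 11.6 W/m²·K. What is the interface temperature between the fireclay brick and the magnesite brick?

T = 889 °C

Treat each layer as a resistance in series:
  R_fireclay brick = L/(kA) = 0.0367/(0.917·9.47) = 0.004226 K/W
  R_magnesite brick = L/(kA) = 0.345/(4.40·9.47) = 0.008280 K/W
  R_conv,out = 1/(hA) = 1/(11.6·9.47) = 0.009103 K/W
ΣR = 0.004226 + 0.008280 + 0.009103 = 0.02161 K/W
Q = ΔT/ΣR = (1100 °C − 20.5 °C)/0.02161 = 49950 W
From the inner boundary to the fireclay brick/magnesite brick interface, ΣR_partial = 0.004226 K/W.
T_interface = T_in − Q·ΣR_partial = 1100 °C − (49950)(0.004226) = 889 °C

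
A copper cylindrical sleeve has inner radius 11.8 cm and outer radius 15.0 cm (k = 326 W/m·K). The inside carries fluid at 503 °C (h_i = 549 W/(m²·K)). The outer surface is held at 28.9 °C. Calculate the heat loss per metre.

Treat each layer as a resistance in series:
  R'_conv,in = 1/(2πr h) = 1/(2π·0.118·549) = 0.002457 m·K/W
  R'_copper = ln(0.150/0.118)/(2πk) = 0.2400/(2π·326) = 1.171×10^-4 m·K/W
ΣR = 0.002457 + 1.171×10^-4 = 0.002574 m·K/W
Q' = ΔT/ΣR = (503 °C − 28.9 °C)/0.002574 = 1.84×10^5 W/m

Q' = 1.84×10^5 W/m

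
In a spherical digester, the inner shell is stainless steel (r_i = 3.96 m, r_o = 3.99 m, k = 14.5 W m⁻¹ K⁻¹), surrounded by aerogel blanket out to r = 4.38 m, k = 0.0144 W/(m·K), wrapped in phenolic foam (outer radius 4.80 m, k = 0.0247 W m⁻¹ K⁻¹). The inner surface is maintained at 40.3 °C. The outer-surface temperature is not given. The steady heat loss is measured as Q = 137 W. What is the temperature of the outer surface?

Series resistances:
  R_stainless steel = (1/3.96 − 1/3.99)/(4πk) = 0.001899/(4π·14.5) = 1.042×10^-5 K/W
  R_aerogel blanket = (1/3.99 − 1/4.38)/(4πk) = 0.02232/(4π·0.0144) = 0.1233 K/W
  R_phenolic foam = (1/4.38 − 1/4.80)/(4πk) = 0.01998/(4π·0.0247) = 0.06436 K/W
ΣR = 0.1877 K/W
ΔT = Q·ΣR = 137 × 0.1877 = 25.71 K
Heat flows outward, so T_out = T_in − ΔT = 40.3 − 25.71 = 14.6 °C

T_out = 14.6 °C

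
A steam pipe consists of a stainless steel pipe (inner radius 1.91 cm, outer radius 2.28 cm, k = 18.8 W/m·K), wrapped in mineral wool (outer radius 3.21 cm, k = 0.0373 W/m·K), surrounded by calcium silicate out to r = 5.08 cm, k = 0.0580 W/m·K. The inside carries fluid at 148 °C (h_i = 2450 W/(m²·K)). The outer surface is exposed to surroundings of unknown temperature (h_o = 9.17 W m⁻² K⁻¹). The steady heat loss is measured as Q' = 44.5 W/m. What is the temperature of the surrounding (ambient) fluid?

Series resistances:
  R'_conv,in = 1/(2πr h) = 1/(2π·0.0191·2450) = 0.003401 m·K/W
  R'_stainless steel = ln(0.0228/0.0191)/(2πk) = 0.1771/(2π·18.8) = 0.001499 m·K/W
  R'_mineral wool = ln(0.0321/0.0228)/(2πk) = 0.3421/(2π·0.0373) = 1.460 m·K/W
  R'_calcium silicate = ln(0.0508/0.0321)/(2πk) = 0.4590/(2π·0.0580) = 1.260 m·K/W
  R'_conv,out = 1/(2πr h) = 1/(2π·0.0508·9.17) = 0.3417 m·K/W
ΣR = 3.066 m·K/W
ΔT = Q'·ΣR = 44.5 × 3.066 = 136.4 K
Heat flows outward, so T_out = T_in − ΔT = 148 − 136.4 = 11.6 °C

T_out = 11.6 °C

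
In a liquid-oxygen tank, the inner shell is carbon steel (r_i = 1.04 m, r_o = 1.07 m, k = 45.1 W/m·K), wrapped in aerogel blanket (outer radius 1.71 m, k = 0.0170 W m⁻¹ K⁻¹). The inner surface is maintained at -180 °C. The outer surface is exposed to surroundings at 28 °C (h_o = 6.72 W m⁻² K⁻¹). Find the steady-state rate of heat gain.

Treat each layer as a resistance in series:
  R_carbon steel = (1/1.04 − 1/1.07)/(4πk) = 0.02696/(4π·45.1) = 4.757×10^-5 K/W
  R_aerogel blanket = (1/1.07 − 1/1.71)/(4πk) = 0.3498/(4π·0.0170) = 1.637 K/W
  R_conv,out = 1/(4πr²h) = 1/(4π·1.71²·6.72) = 0.004050 K/W
ΣR = 4.757×10^-5 + 1.637 + 0.004050 = 1.641 K/W
Q = ΔT/ΣR = (-180 °C − 28 °C)/1.641 = -127 W
(Negative Q ⇒ heat flows inward; heat gain = 127 W.)

Q = 127 W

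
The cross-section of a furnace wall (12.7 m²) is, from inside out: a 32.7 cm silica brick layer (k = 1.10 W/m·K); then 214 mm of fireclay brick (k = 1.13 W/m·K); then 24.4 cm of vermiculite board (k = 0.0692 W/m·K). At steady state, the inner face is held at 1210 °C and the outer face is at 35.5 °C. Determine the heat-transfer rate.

Treat each layer as a resistance in series:
  R_silica brick = L/(kA) = 0.327/(1.10·12.7) = 0.02341 K/W
  R_fireclay brick = L/(kA) = 0.214/(1.13·12.7) = 0.01491 K/W
  R_vermiculite board = L/(kA) = 0.244/(0.0692·12.7) = 0.2776 K/W
ΣR = 0.02341 + 0.01491 + 0.2776 = 0.3159 K/W
Q = ΔT/ΣR = (1210 °C − 35.5 °C)/0.3159 = 3720 W

Q = 3720 W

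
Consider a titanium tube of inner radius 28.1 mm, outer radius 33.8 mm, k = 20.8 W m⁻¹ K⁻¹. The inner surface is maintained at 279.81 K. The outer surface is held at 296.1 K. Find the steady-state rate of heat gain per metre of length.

Q' = 2πk·ΔT/ln(r₂/r₁) = 2π × 20.8 × 16.29 / ln(0.0338/0.0281) = 11500 W/m

Q' = 11500 W/m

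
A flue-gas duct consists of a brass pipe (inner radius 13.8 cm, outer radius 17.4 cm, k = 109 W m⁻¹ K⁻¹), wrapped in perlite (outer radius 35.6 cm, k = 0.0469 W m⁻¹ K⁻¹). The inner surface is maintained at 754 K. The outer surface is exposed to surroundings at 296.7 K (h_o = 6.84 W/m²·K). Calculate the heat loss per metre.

Q' = 183 W/m

Treat each layer as a resistance in series:
  R'_brass = ln(0.174/0.138)/(2πk) = 0.2318/(2π·109) = 3.385×10^-4 m·K/W
  R'_perlite = ln(0.356/0.174)/(2πk) = 0.7159/(2π·0.0469) = 2.429 m·K/W
  R'_conv,out = 1/(2πr h) = 1/(2π·0.356·6.84) = 0.06536 m·K/W
ΣR = 3.385×10^-4 + 2.429 + 0.06536 = 2.495 m·K/W
Q' = ΔT/ΣR = (754 K − 296.7 K)/2.495 = 183 W/m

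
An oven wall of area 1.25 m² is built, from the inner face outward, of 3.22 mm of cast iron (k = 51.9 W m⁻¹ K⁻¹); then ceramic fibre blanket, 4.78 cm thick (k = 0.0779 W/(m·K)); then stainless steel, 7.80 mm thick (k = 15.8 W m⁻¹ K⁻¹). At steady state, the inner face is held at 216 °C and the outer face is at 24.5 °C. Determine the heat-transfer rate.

Treat each layer as a resistance in series:
  R_cast iron = L/(kA) = 0.00322/(51.9·1.25) = 4.963×10^-5 K/W
  R_ceramic fibre blanket = L/(kA) = 0.0478/(0.0779·1.25) = 0.4909 K/W
  R_stainless steel = L/(kA) = 0.00780/(15.8·1.25) = 3.949×10^-4 K/W
ΣR = 4.963×10^-5 + 0.4909 + 3.949×10^-4 = 0.4913 K/W
Q = ΔT/ΣR = (216 °C − 24.5 °C)/0.4913 = 390 W

Q = 390 W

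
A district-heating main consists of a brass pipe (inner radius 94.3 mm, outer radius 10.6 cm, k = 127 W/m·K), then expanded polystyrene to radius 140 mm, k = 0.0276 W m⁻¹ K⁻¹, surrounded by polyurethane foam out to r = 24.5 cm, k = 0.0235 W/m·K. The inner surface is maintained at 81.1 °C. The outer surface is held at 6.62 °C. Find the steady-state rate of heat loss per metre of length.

Q' = 13.8 W/m

Series thermal resistances, inner to outer:
  R'_brass = ln(0.106/0.0943)/(2πk) = 0.1170/(2π·127) = 1.466×10^-4 m·K/W
  R'_expanded polystyrene = ln(0.140/0.106)/(2πk) = 0.2782/(2π·0.0276) = 1.604 m·K/W
  R'_polyurethane foam = ln(0.245/0.140)/(2πk) = 0.5596/(2π·0.0235) = 3.790 m·K/W
ΣR = 1.466×10^-4 + 1.604 + 3.790 = 5.394 m·K/W
Q' = ΔT/ΣR = (81.1 °C − 6.62 °C)/5.394 = 13.8 W/m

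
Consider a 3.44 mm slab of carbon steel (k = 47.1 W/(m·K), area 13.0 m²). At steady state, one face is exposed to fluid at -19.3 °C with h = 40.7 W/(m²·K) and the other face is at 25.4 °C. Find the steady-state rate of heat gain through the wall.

Resistance network (inner→outer):
  R_conv,in = 1/(hA) = 1/(40.7·13.0) = 0.001890 K/W
  R_carbon steel = L/(kA) = 0.00344/(47.1·13.0) = 5.618×10^-6 K/W
ΣR = 0.001890 + 5.618×10^-6 = 0.001896 K/W
Q = ΔT/ΣR = (-19.3 °C − 25.4 °C)/0.001896 = -23600 W
(Negative Q ⇒ heat flows inward; heat gain = 23600 W.)

Q = 23.6 kW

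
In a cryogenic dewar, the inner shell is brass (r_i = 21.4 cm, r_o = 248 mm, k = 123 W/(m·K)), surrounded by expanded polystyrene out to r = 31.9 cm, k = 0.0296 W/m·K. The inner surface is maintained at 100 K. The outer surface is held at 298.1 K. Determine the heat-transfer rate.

Resistance network (inner→outer):
  R_brass = (1/0.214 − 1/0.248)/(4πk) = 0.6406/(4π·123) = 4.145×10^-4 K/W
  R_expanded polystyrene = (1/0.248 − 1/0.319)/(4πk) = 0.8975/(4π·0.0296) = 2.413 K/W
ΣR = 4.145×10^-4 + 2.413 = 2.413 K/W
Q = ΔT/ΣR = (100 K − 298.1 K)/2.413 = -82.1 W
(Negative Q ⇒ heat flows inward; heat gain = 82.1 W.)

Q = 82.1 W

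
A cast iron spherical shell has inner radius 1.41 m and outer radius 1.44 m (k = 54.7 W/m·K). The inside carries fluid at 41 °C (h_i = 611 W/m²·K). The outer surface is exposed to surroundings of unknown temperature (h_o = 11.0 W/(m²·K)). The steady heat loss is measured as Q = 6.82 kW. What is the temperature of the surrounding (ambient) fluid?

T_out = 16.6 °C

Series resistances:
  R_conv,in = 1/(4πr²h) = 1/(4π·1.41²·611) = 6.551×10^-5 K/W
  R_cast iron = (1/1.41 − 1/1.44)/(4πk) = 0.01478/(4π·54.7) = 2.150×10^-5 K/W
  R_conv,out = 1/(4πr²h) = 1/(4π·1.44²·11.0) = 0.003489 K/W
ΣR = 0.003576 K/W
ΔT = Q·ΣR = 6820 × 0.003576 = 24.39 K
Heat flows outward, so T_out = T_in − ΔT = 41 − 24.39 = 16.6 °C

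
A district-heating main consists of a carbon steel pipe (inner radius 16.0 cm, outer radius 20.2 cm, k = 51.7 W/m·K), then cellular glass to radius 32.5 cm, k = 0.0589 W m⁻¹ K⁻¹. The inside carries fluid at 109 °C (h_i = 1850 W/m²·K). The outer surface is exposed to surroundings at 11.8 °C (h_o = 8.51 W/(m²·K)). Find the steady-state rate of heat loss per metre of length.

Series thermal resistances, inner to outer:
  R'_conv,in = 1/(2πr h) = 1/(2π·0.160·1850) = 5.377×10^-4 m·K/W
  R'_carbon steel = ln(0.202/0.160)/(2πk) = 0.2331/(2π·51.7) = 7.176×10^-4 m·K/W
  R'_cellular glass = ln(0.325/0.202)/(2πk) = 0.4756/(2π·0.0589) = 1.285 m·K/W
  R'_conv,out = 1/(2πr h) = 1/(2π·0.325·8.51) = 0.05754 m·K/W
ΣR = 5.377×10^-4 + 7.176×10^-4 + 1.285 + 0.05754 = 1.344 m·K/W
Q' = ΔT/ΣR = (109 °C − 11.8 °C)/1.344 = 72.3 W/m

Q' = 72.3 W/m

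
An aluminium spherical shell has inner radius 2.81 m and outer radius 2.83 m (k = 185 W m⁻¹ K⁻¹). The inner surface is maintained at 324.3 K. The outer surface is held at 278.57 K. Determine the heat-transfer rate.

Q = 4πk·ΔT/(1/r₁ − 1/r₂) = 4π × 185 × 45.73 / (1/2.81 − 1/2.83) = 4.23×10^7 W

Q = 42300 kW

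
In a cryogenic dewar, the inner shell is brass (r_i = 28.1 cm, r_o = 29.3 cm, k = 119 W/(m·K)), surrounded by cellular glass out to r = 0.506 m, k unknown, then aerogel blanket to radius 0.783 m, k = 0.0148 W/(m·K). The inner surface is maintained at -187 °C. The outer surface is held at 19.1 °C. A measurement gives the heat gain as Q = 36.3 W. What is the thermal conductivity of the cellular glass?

k = 0.0596 W/m·K

ΣR = ΔT/Q = |-187 − 19.1|/36.3 = 5.678 K/W
Known resistances:
  R_brass = (1/0.281 − 1/0.293)/(4πk) = 0.1457/(4π·119) = 9.747×10^-5 K/W
  R_aerogel blanket = (1/0.506 − 1/0.783)/(4πk) = 0.6991/(4π·0.0148) = 3.759 K/W
R_cellular glass = ΣR − ΣR_known = 5.678 − 3.759 = 1.919 K/W
(1/r₁−1/r₂)/(4πk) = 1.919 ⇒ k = 1.437/(4π·1.919) = 0.0596 W/m·K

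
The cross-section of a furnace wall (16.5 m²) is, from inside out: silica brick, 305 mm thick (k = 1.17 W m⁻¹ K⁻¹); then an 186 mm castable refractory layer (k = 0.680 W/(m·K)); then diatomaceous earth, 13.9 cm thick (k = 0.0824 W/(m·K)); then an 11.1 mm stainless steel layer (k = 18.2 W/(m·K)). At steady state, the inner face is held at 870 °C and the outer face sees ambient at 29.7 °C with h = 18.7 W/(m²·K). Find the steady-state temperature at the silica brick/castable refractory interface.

Series thermal resistances, inner to outer:
  R_silica brick = L/(kA) = 0.305/(1.17·16.5) = 0.01580 K/W
  R_castable refractory = L/(kA) = 0.186/(0.680·16.5) = 0.01658 K/W
  R_diatomaceous earth = L/(kA) = 0.139/(0.0824·16.5) = 0.1022 K/W
  R_stainless steel = L/(kA) = 0.0111/(18.2·16.5) = 3.696×10^-5 K/W
  R_conv,out = 1/(hA) = 1/(18.7·16.5) = 0.003241 K/W
ΣR = 0.01580 + 0.01658 + 0.1022 + 3.696×10^-5 + 0.003241 = 0.1379 K/W
Q = ΔT/ΣR = (870 °C − 29.7 °C)/0.1379 = 6094 W
From the inner boundary to the silica brick/castable refractory interface, ΣR_partial = 0.01580 K/W.
T_interface = T_in − Q·ΣR_partial = 870 °C − (6094)(0.01580) = 774 °C

T = 774 °C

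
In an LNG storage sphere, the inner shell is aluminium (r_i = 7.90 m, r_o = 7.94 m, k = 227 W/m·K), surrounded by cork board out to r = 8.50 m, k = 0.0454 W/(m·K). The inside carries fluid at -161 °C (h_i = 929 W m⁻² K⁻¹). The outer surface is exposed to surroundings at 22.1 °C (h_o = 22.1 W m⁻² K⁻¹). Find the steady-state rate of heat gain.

Treat each layer as a resistance in series:
  R_conv,in = 1/(4πr²h) = 1/(4π·7.90²·929) = 1.373×10^-6 K/W
  R_aluminium = (1/7.90 − 1/7.94)/(4πk) = 6.377×10^-4/(4π·227) = 2.236×10^-7 K/W
  R_cork board = (1/7.94 − 1/8.50)/(4πk) = 0.008298/(4π·0.0454) = 0.01454 K/W
  R_conv,out = 1/(4πr²h) = 1/(4π·8.50²·22.1) = 4.984×10^-5 K/W
ΣR = 1.373×10^-6 + 2.236×10^-7 + 0.01454 + 4.984×10^-5 = 0.01459 K/W
Q = ΔT/ΣR = (-161 °C − 22.1 °C)/0.01459 = -12500 W
(Negative Q ⇒ heat flows inward; heat gain = 12500 W.)

Q = 12.5 kW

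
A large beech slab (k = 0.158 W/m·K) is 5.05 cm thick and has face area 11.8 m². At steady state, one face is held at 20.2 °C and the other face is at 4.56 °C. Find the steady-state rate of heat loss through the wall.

Q = 577 W

Q = kA·ΔT/L = 0.158 × 11.8 × |20.2 °C − 4.56 °C| / 0.0505 = 577 W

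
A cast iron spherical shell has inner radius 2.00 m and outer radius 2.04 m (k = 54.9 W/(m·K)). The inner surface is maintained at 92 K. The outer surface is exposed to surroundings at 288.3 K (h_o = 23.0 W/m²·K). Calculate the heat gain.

Q = 232 kW

Treat each layer as a resistance in series:
  R_cast iron = (1/2.00 − 1/2.04)/(4πk) = 0.009804/(4π·54.9) = 1.421×10^-5 K/W
  R_conv,out = 1/(4πr²h) = 1/(4π·2.04²·23.0) = 8.314×10^-4 K/W
ΣR = 1.421×10^-5 + 8.314×10^-4 = 8.456×10^-4 K/W
Q = ΔT/ΣR = (92 K − 288.3 K)/8.456×10^-4 = -2.32×10^5 W
(Negative Q ⇒ heat flows inward; heat gain = 2.32×10^5 W.)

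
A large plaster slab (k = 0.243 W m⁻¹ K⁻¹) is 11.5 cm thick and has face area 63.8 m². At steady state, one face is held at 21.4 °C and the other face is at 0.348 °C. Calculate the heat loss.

Q = kA·ΔT/L = 0.243 × 63.8 × |21.4 °C − 0.348 °C| / 0.115 = 2840 W

Q = 2.84 kW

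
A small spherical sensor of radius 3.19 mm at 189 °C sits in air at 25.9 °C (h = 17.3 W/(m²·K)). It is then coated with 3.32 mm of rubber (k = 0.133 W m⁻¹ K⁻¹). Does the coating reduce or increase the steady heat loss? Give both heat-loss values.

increases: 0.361 → 0.799 W

Critical radius for a sphere: r_cr = 2k/h = 0.0154 m = 1.54 cm.
Outer radius after coating: r₂ = 0.00319 + 0.00332 = 0.00651 m.
Since r₁ < r_cr and r₂ ≤ r_cr, the coating moves toward the maximum at r_cr — heat loss rises.
Bare: R = 1/(4πr₁²h) = 452.0 K/W; Q = 163.1/452.0 = 0.361 W.
Coated: R = R_cond + R_conv = 204.2 K/W; Q = 163.1/204.2 = 0.799 W.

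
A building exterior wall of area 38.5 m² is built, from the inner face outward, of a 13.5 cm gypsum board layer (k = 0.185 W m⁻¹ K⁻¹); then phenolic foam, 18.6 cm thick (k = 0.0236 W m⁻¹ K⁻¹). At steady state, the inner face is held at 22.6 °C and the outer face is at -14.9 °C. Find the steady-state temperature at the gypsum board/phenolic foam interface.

Resistance network (inner→outer):
  R_gypsum board = L/(kA) = 0.135/(0.185·38.5) = 0.01895 K/W
  R_phenolic foam = L/(kA) = 0.186/(0.0236·38.5) = 0.2047 K/W
ΣR = 0.01895 + 0.2047 = 0.2236 K/W
Q = ΔT/ΣR = (22.6 °C − -14.9 °C)/0.2236 = 167.7 W
From the inner boundary to the gypsum board/phenolic foam interface, ΣR_partial = 0.01895 K/W.
T_interface = T_in − Q·ΣR_partial = 22.6 °C − (167.7)(0.01895) = 19.4 °C

T = 19.4 °C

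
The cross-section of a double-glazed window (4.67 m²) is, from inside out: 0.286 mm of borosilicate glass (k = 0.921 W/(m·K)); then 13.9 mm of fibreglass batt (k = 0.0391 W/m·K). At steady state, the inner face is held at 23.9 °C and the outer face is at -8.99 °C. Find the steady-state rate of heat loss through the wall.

Q = 432 W

Series thermal resistances, inner to outer:
  R_borosilicate glass = L/(kA) = 2.86×10^-4/(0.921·4.67) = 6.650×10^-5 K/W
  R_fibreglass batt = L/(kA) = 0.0139/(0.0391·4.67) = 0.07612 K/W
ΣR = 6.650×10^-5 + 0.07612 = 0.07619 K/W
Q = ΔT/ΣR = (23.9 °C − -8.99 °C)/0.07619 = 432 W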